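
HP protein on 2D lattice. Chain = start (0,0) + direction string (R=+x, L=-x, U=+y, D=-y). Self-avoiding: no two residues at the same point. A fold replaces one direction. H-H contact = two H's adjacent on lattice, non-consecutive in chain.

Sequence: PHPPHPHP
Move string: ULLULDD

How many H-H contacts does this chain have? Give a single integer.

Positions: [(0, 0), (0, 1), (-1, 1), (-2, 1), (-2, 2), (-3, 2), (-3, 1), (-3, 0)]
No H-H contacts found.

Answer: 0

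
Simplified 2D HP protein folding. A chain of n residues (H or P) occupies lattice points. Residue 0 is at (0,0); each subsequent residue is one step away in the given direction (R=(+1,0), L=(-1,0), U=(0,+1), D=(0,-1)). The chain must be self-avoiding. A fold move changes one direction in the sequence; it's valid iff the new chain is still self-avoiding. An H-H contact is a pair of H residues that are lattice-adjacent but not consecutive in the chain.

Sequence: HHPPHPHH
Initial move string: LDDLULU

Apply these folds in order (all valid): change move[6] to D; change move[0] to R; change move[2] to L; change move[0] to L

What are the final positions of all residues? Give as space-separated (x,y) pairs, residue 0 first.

Answer: (0,0) (-1,0) (-1,-1) (-2,-1) (-3,-1) (-3,0) (-4,0) (-4,-1)

Derivation:
Initial moves: LDDLULU
Fold: move[6]->D => LDDLULD (positions: [(0, 0), (-1, 0), (-1, -1), (-1, -2), (-2, -2), (-2, -1), (-3, -1), (-3, -2)])
Fold: move[0]->R => RDDLULD (positions: [(0, 0), (1, 0), (1, -1), (1, -2), (0, -2), (0, -1), (-1, -1), (-1, -2)])
Fold: move[2]->L => RDLLULD (positions: [(0, 0), (1, 0), (1, -1), (0, -1), (-1, -1), (-1, 0), (-2, 0), (-2, -1)])
Fold: move[0]->L => LDLLULD (positions: [(0, 0), (-1, 0), (-1, -1), (-2, -1), (-3, -1), (-3, 0), (-4, 0), (-4, -1)])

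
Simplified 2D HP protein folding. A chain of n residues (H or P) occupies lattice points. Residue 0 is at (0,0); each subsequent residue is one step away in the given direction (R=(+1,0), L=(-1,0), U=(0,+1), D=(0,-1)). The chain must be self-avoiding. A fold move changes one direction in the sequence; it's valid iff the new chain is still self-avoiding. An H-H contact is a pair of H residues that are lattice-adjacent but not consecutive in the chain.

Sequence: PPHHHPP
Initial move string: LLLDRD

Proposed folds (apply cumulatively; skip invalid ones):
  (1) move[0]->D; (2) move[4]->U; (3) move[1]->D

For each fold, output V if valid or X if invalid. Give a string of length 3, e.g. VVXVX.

Answer: VXV

Derivation:
Initial: LLLDRD -> [(0, 0), (-1, 0), (-2, 0), (-3, 0), (-3, -1), (-2, -1), (-2, -2)]
Fold 1: move[0]->D => DLLDRD VALID
Fold 2: move[4]->U => DLLDUD INVALID (collision), skipped
Fold 3: move[1]->D => DDLDRD VALID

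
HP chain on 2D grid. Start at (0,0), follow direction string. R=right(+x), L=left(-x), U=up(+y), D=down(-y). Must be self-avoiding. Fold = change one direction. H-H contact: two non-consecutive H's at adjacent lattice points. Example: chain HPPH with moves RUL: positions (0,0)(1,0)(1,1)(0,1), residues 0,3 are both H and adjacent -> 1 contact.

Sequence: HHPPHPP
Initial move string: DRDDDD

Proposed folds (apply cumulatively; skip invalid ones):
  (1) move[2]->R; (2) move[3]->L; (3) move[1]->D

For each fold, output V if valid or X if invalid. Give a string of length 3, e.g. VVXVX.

Initial: DRDDDD -> [(0, 0), (0, -1), (1, -1), (1, -2), (1, -3), (1, -4), (1, -5)]
Fold 1: move[2]->R => DRRDDD VALID
Fold 2: move[3]->L => DRRLDD INVALID (collision), skipped
Fold 3: move[1]->D => DDRDDD VALID

Answer: VXV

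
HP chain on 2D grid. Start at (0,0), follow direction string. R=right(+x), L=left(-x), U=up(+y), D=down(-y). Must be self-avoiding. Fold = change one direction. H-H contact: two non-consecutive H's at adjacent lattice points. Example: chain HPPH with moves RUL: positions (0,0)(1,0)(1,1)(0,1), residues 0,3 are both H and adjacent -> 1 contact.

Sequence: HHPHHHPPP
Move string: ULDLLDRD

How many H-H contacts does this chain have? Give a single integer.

Answer: 1

Derivation:
Positions: [(0, 0), (0, 1), (-1, 1), (-1, 0), (-2, 0), (-3, 0), (-3, -1), (-2, -1), (-2, -2)]
H-H contact: residue 0 @(0,0) - residue 3 @(-1, 0)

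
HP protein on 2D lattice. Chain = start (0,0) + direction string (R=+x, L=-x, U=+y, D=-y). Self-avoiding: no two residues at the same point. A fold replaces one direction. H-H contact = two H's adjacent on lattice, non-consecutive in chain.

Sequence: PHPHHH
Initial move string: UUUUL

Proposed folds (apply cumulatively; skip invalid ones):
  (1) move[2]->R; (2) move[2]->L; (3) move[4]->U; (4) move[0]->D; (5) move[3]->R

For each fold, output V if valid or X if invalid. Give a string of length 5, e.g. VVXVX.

Initial: UUUUL -> [(0, 0), (0, 1), (0, 2), (0, 3), (0, 4), (-1, 4)]
Fold 1: move[2]->R => UURUL VALID
Fold 2: move[2]->L => UULUL VALID
Fold 3: move[4]->U => UULUU VALID
Fold 4: move[0]->D => DULUU INVALID (collision), skipped
Fold 5: move[3]->R => UULRU INVALID (collision), skipped

Answer: VVVXX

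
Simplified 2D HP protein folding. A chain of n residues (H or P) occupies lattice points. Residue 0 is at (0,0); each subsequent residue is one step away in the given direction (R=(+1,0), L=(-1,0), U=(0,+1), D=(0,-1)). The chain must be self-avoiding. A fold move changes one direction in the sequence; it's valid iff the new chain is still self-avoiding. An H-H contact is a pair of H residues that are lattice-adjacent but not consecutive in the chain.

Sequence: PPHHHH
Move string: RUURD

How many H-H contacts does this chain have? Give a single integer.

Positions: [(0, 0), (1, 0), (1, 1), (1, 2), (2, 2), (2, 1)]
H-H contact: residue 2 @(1,1) - residue 5 @(2, 1)

Answer: 1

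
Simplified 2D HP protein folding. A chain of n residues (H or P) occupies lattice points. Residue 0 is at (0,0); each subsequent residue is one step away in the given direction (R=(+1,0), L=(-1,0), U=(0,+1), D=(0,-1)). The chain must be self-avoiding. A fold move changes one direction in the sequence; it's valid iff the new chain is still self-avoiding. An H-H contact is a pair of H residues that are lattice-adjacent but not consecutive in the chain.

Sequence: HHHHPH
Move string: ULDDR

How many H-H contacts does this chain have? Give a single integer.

Positions: [(0, 0), (0, 1), (-1, 1), (-1, 0), (-1, -1), (0, -1)]
H-H contact: residue 0 @(0,0) - residue 3 @(-1, 0)
H-H contact: residue 0 @(0,0) - residue 5 @(0, -1)

Answer: 2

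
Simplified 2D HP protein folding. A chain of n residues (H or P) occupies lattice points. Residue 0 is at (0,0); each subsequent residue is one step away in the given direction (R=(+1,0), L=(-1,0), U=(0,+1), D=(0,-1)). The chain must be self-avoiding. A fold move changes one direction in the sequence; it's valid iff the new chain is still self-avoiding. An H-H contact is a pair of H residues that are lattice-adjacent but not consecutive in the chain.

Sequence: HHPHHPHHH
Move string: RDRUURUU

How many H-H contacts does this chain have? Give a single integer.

Positions: [(0, 0), (1, 0), (1, -1), (2, -1), (2, 0), (2, 1), (3, 1), (3, 2), (3, 3)]
H-H contact: residue 1 @(1,0) - residue 4 @(2, 0)

Answer: 1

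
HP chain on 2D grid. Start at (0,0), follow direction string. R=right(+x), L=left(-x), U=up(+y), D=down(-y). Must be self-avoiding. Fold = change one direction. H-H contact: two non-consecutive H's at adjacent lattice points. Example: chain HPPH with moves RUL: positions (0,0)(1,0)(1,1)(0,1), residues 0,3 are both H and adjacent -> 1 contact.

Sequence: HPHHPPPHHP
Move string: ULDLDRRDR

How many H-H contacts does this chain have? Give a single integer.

Answer: 2

Derivation:
Positions: [(0, 0), (0, 1), (-1, 1), (-1, 0), (-2, 0), (-2, -1), (-1, -1), (0, -1), (0, -2), (1, -2)]
H-H contact: residue 0 @(0,0) - residue 3 @(-1, 0)
H-H contact: residue 0 @(0,0) - residue 7 @(0, -1)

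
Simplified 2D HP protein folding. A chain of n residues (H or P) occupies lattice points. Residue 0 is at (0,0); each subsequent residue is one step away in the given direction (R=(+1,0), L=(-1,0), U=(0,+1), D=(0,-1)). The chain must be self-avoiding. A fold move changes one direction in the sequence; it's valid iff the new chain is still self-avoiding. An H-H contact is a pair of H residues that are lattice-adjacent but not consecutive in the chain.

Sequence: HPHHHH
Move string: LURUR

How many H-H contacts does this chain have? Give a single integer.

Answer: 1

Derivation:
Positions: [(0, 0), (-1, 0), (-1, 1), (0, 1), (0, 2), (1, 2)]
H-H contact: residue 0 @(0,0) - residue 3 @(0, 1)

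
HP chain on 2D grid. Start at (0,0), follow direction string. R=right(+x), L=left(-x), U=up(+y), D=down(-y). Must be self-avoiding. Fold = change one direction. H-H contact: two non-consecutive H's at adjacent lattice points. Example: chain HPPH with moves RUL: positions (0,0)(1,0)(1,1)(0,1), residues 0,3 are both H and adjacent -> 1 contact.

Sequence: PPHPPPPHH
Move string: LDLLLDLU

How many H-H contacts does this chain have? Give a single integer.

Answer: 0

Derivation:
Positions: [(0, 0), (-1, 0), (-1, -1), (-2, -1), (-3, -1), (-4, -1), (-4, -2), (-5, -2), (-5, -1)]
No H-H contacts found.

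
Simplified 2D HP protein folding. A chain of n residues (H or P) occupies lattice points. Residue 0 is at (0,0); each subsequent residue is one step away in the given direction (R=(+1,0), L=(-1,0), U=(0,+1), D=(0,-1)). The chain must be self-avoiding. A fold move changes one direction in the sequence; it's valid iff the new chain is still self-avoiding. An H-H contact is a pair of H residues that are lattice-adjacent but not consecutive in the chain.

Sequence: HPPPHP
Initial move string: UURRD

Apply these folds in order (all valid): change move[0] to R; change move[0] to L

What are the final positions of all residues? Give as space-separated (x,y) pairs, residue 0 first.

Initial moves: UURRD
Fold: move[0]->R => RURRD (positions: [(0, 0), (1, 0), (1, 1), (2, 1), (3, 1), (3, 0)])
Fold: move[0]->L => LURRD (positions: [(0, 0), (-1, 0), (-1, 1), (0, 1), (1, 1), (1, 0)])

Answer: (0,0) (-1,0) (-1,1) (0,1) (1,1) (1,0)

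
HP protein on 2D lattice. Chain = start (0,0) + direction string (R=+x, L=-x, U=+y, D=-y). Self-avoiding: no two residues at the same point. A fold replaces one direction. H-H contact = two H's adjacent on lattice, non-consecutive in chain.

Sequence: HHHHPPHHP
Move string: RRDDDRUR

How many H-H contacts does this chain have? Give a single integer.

Answer: 0

Derivation:
Positions: [(0, 0), (1, 0), (2, 0), (2, -1), (2, -2), (2, -3), (3, -3), (3, -2), (4, -2)]
No H-H contacts found.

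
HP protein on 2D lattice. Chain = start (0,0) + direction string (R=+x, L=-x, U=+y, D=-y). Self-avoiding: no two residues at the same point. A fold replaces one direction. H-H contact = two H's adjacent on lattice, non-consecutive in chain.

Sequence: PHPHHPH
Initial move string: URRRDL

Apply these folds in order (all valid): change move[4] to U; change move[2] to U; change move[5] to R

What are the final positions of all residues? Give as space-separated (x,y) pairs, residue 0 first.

Answer: (0,0) (0,1) (1,1) (1,2) (2,2) (2,3) (3,3)

Derivation:
Initial moves: URRRDL
Fold: move[4]->U => URRRUL (positions: [(0, 0), (0, 1), (1, 1), (2, 1), (3, 1), (3, 2), (2, 2)])
Fold: move[2]->U => URURUL (positions: [(0, 0), (0, 1), (1, 1), (1, 2), (2, 2), (2, 3), (1, 3)])
Fold: move[5]->R => URURUR (positions: [(0, 0), (0, 1), (1, 1), (1, 2), (2, 2), (2, 3), (3, 3)])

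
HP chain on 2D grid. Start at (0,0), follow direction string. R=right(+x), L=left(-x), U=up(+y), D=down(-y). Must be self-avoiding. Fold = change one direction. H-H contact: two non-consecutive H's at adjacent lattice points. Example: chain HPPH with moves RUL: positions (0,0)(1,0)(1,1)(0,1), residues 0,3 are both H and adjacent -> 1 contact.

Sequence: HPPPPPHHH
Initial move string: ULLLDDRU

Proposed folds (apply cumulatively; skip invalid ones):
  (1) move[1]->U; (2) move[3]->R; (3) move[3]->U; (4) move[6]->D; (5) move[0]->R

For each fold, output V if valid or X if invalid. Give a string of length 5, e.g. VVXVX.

Answer: VXXXX

Derivation:
Initial: ULLLDDRU -> [(0, 0), (0, 1), (-1, 1), (-2, 1), (-3, 1), (-3, 0), (-3, -1), (-2, -1), (-2, 0)]
Fold 1: move[1]->U => UULLDDRU VALID
Fold 2: move[3]->R => UULRDDRU INVALID (collision), skipped
Fold 3: move[3]->U => UULUDDRU INVALID (collision), skipped
Fold 4: move[6]->D => UULLDDDU INVALID (collision), skipped
Fold 5: move[0]->R => RULLDDRU INVALID (collision), skipped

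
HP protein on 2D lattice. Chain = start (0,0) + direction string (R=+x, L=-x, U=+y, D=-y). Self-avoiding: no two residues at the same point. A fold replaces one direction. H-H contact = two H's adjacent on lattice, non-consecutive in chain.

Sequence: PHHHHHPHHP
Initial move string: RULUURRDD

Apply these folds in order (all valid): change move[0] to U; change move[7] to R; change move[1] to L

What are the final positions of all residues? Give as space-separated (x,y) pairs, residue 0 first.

Initial moves: RULUURRDD
Fold: move[0]->U => UULUURRDD (positions: [(0, 0), (0, 1), (0, 2), (-1, 2), (-1, 3), (-1, 4), (0, 4), (1, 4), (1, 3), (1, 2)])
Fold: move[7]->R => UULUURRRD (positions: [(0, 0), (0, 1), (0, 2), (-1, 2), (-1, 3), (-1, 4), (0, 4), (1, 4), (2, 4), (2, 3)])
Fold: move[1]->L => ULLUURRRD (positions: [(0, 0), (0, 1), (-1, 1), (-2, 1), (-2, 2), (-2, 3), (-1, 3), (0, 3), (1, 3), (1, 2)])

Answer: (0,0) (0,1) (-1,1) (-2,1) (-2,2) (-2,3) (-1,3) (0,3) (1,3) (1,2)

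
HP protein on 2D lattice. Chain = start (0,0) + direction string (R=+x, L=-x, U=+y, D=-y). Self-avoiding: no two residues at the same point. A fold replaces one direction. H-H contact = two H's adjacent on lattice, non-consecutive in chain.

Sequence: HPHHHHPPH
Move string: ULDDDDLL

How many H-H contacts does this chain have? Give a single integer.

Answer: 1

Derivation:
Positions: [(0, 0), (0, 1), (-1, 1), (-1, 0), (-1, -1), (-1, -2), (-1, -3), (-2, -3), (-3, -3)]
H-H contact: residue 0 @(0,0) - residue 3 @(-1, 0)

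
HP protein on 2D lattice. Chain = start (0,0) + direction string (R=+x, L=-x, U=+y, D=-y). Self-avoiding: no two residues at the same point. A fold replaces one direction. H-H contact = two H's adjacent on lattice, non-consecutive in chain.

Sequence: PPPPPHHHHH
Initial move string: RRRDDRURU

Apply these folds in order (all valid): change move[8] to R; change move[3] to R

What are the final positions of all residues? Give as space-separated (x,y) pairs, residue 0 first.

Answer: (0,0) (1,0) (2,0) (3,0) (4,0) (4,-1) (5,-1) (5,0) (6,0) (7,0)

Derivation:
Initial moves: RRRDDRURU
Fold: move[8]->R => RRRDDRURR (positions: [(0, 0), (1, 0), (2, 0), (3, 0), (3, -1), (3, -2), (4, -2), (4, -1), (5, -1), (6, -1)])
Fold: move[3]->R => RRRRDRURR (positions: [(0, 0), (1, 0), (2, 0), (3, 0), (4, 0), (4, -1), (5, -1), (5, 0), (6, 0), (7, 0)])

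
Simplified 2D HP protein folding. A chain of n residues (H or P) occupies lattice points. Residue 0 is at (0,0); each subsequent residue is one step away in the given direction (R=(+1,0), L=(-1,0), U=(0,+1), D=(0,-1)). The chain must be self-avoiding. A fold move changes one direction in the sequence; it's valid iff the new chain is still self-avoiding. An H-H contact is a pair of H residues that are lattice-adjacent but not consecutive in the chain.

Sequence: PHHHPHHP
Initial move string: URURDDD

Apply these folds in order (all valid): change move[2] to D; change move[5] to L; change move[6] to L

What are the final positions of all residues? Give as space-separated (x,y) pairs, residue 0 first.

Answer: (0,0) (0,1) (1,1) (1,0) (2,0) (2,-1) (1,-1) (0,-1)

Derivation:
Initial moves: URURDDD
Fold: move[2]->D => URDRDDD (positions: [(0, 0), (0, 1), (1, 1), (1, 0), (2, 0), (2, -1), (2, -2), (2, -3)])
Fold: move[5]->L => URDRDLD (positions: [(0, 0), (0, 1), (1, 1), (1, 0), (2, 0), (2, -1), (1, -1), (1, -2)])
Fold: move[6]->L => URDRDLL (positions: [(0, 0), (0, 1), (1, 1), (1, 0), (2, 0), (2, -1), (1, -1), (0, -1)])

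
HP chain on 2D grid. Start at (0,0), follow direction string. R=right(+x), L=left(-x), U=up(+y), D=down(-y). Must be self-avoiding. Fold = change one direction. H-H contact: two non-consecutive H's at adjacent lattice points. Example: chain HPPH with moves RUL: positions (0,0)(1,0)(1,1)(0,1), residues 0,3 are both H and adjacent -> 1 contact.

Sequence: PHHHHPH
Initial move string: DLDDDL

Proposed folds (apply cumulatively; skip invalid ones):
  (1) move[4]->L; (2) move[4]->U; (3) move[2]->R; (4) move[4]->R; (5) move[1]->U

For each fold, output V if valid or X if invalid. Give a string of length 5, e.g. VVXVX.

Initial: DLDDDL -> [(0, 0), (0, -1), (-1, -1), (-1, -2), (-1, -3), (-1, -4), (-2, -4)]
Fold 1: move[4]->L => DLDDLL VALID
Fold 2: move[4]->U => DLDDUL INVALID (collision), skipped
Fold 3: move[2]->R => DLRDLL INVALID (collision), skipped
Fold 4: move[4]->R => DLDDRL INVALID (collision), skipped
Fold 5: move[1]->U => DUDDLL INVALID (collision), skipped

Answer: VXXXX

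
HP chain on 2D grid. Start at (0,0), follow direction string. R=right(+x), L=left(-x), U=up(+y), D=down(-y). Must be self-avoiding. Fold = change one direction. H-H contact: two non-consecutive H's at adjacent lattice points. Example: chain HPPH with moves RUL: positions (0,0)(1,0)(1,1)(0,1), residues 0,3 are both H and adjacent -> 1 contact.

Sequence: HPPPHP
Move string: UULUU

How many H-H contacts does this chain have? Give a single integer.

Answer: 0

Derivation:
Positions: [(0, 0), (0, 1), (0, 2), (-1, 2), (-1, 3), (-1, 4)]
No H-H contacts found.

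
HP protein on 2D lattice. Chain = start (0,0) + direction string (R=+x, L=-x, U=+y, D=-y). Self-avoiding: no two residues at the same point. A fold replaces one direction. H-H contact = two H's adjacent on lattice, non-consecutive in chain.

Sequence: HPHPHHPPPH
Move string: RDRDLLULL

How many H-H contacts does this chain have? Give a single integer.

Positions: [(0, 0), (1, 0), (1, -1), (2, -1), (2, -2), (1, -2), (0, -2), (0, -1), (-1, -1), (-2, -1)]
H-H contact: residue 2 @(1,-1) - residue 5 @(1, -2)

Answer: 1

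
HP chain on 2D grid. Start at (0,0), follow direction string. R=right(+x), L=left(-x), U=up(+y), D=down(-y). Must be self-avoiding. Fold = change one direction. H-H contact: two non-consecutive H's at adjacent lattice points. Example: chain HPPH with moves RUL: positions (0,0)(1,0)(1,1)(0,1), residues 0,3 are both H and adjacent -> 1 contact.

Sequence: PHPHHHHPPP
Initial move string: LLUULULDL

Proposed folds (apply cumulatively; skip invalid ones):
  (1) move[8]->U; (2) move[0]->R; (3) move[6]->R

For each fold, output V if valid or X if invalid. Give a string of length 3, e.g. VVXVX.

Initial: LLUULULDL -> [(0, 0), (-1, 0), (-2, 0), (-2, 1), (-2, 2), (-3, 2), (-3, 3), (-4, 3), (-4, 2), (-5, 2)]
Fold 1: move[8]->U => LLUULULDU INVALID (collision), skipped
Fold 2: move[0]->R => RLUULULDL INVALID (collision), skipped
Fold 3: move[6]->R => LLUULURDL INVALID (collision), skipped

Answer: XXX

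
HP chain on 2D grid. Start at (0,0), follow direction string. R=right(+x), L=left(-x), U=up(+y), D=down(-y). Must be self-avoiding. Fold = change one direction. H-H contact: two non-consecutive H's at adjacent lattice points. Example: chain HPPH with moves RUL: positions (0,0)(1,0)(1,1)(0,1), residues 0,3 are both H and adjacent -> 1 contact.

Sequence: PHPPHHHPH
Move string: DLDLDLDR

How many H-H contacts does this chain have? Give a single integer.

Answer: 1

Derivation:
Positions: [(0, 0), (0, -1), (-1, -1), (-1, -2), (-2, -2), (-2, -3), (-3, -3), (-3, -4), (-2, -4)]
H-H contact: residue 5 @(-2,-3) - residue 8 @(-2, -4)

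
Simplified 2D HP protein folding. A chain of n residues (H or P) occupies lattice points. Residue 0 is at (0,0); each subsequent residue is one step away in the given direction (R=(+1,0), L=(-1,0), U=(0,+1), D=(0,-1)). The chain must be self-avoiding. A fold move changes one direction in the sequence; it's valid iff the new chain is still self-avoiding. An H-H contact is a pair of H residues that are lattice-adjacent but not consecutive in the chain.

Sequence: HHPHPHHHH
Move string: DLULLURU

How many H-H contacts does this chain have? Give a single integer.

Positions: [(0, 0), (0, -1), (-1, -1), (-1, 0), (-2, 0), (-3, 0), (-3, 1), (-2, 1), (-2, 2)]
H-H contact: residue 0 @(0,0) - residue 3 @(-1, 0)

Answer: 1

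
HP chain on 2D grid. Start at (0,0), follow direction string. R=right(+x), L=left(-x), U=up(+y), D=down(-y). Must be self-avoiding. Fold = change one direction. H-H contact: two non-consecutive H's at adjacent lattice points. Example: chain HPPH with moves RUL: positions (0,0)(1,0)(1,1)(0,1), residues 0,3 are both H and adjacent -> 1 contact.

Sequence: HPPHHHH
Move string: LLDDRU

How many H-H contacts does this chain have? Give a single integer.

Positions: [(0, 0), (-1, 0), (-2, 0), (-2, -1), (-2, -2), (-1, -2), (-1, -1)]
H-H contact: residue 3 @(-2,-1) - residue 6 @(-1, -1)

Answer: 1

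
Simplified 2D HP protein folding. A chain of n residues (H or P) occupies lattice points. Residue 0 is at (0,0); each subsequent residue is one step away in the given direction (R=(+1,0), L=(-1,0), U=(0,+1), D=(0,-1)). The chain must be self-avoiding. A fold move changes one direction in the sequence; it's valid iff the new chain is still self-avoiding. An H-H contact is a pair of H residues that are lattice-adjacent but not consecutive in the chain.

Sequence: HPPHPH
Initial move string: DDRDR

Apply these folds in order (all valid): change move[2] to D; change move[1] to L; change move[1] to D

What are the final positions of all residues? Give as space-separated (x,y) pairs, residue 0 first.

Answer: (0,0) (0,-1) (0,-2) (0,-3) (0,-4) (1,-4)

Derivation:
Initial moves: DDRDR
Fold: move[2]->D => DDDDR (positions: [(0, 0), (0, -1), (0, -2), (0, -3), (0, -4), (1, -4)])
Fold: move[1]->L => DLDDR (positions: [(0, 0), (0, -1), (-1, -1), (-1, -2), (-1, -3), (0, -3)])
Fold: move[1]->D => DDDDR (positions: [(0, 0), (0, -1), (0, -2), (0, -3), (0, -4), (1, -4)])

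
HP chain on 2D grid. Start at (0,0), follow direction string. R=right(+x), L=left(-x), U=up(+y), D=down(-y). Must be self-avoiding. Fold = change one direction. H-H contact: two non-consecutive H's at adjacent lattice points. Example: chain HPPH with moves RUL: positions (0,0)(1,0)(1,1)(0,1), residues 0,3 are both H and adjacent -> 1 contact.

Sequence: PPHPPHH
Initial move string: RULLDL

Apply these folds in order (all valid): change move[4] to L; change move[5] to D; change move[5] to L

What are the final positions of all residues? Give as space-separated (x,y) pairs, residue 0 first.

Initial moves: RULLDL
Fold: move[4]->L => RULLLL (positions: [(0, 0), (1, 0), (1, 1), (0, 1), (-1, 1), (-2, 1), (-3, 1)])
Fold: move[5]->D => RULLLD (positions: [(0, 0), (1, 0), (1, 1), (0, 1), (-1, 1), (-2, 1), (-2, 0)])
Fold: move[5]->L => RULLLL (positions: [(0, 0), (1, 0), (1, 1), (0, 1), (-1, 1), (-2, 1), (-3, 1)])

Answer: (0,0) (1,0) (1,1) (0,1) (-1,1) (-2,1) (-3,1)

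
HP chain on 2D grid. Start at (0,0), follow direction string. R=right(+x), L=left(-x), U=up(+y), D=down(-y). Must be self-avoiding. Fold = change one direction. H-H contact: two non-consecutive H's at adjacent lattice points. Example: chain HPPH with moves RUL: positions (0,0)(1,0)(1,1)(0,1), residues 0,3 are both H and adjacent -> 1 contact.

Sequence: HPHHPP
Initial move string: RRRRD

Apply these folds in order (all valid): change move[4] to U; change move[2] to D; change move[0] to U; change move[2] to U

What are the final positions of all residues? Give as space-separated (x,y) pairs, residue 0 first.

Initial moves: RRRRD
Fold: move[4]->U => RRRRU (positions: [(0, 0), (1, 0), (2, 0), (3, 0), (4, 0), (4, 1)])
Fold: move[2]->D => RRDRU (positions: [(0, 0), (1, 0), (2, 0), (2, -1), (3, -1), (3, 0)])
Fold: move[0]->U => URDRU (positions: [(0, 0), (0, 1), (1, 1), (1, 0), (2, 0), (2, 1)])
Fold: move[2]->U => URURU (positions: [(0, 0), (0, 1), (1, 1), (1, 2), (2, 2), (2, 3)])

Answer: (0,0) (0,1) (1,1) (1,2) (2,2) (2,3)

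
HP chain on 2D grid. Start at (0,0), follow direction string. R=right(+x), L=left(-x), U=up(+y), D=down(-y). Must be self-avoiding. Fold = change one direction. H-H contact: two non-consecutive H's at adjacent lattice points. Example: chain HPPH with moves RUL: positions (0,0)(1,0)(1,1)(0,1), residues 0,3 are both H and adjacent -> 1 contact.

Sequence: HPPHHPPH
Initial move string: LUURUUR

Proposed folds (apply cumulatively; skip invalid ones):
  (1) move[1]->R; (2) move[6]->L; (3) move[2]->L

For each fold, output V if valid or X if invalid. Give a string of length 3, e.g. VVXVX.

Answer: XVX

Derivation:
Initial: LUURUUR -> [(0, 0), (-1, 0), (-1, 1), (-1, 2), (0, 2), (0, 3), (0, 4), (1, 4)]
Fold 1: move[1]->R => LRURUUR INVALID (collision), skipped
Fold 2: move[6]->L => LUURUUL VALID
Fold 3: move[2]->L => LULRUUL INVALID (collision), skipped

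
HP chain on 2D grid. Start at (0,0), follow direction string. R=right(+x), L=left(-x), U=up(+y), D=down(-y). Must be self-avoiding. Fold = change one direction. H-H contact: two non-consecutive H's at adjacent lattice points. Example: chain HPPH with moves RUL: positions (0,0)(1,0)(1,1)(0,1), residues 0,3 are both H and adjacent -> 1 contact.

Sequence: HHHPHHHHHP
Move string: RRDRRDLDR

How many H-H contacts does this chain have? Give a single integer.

Answer: 1

Derivation:
Positions: [(0, 0), (1, 0), (2, 0), (2, -1), (3, -1), (4, -1), (4, -2), (3, -2), (3, -3), (4, -3)]
H-H contact: residue 4 @(3,-1) - residue 7 @(3, -2)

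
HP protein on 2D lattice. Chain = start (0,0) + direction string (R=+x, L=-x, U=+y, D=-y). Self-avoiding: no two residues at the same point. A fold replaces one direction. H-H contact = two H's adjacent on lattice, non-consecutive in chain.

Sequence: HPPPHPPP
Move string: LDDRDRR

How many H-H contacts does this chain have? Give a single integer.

Answer: 0

Derivation:
Positions: [(0, 0), (-1, 0), (-1, -1), (-1, -2), (0, -2), (0, -3), (1, -3), (2, -3)]
No H-H contacts found.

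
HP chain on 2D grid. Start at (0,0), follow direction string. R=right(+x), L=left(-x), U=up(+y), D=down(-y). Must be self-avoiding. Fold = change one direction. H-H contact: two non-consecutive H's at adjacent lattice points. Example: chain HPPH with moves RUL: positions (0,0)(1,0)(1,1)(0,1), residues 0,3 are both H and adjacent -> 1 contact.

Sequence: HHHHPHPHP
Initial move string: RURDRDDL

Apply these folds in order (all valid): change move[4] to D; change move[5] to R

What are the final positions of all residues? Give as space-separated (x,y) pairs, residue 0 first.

Initial moves: RURDRDDL
Fold: move[4]->D => RURDDDDL (positions: [(0, 0), (1, 0), (1, 1), (2, 1), (2, 0), (2, -1), (2, -2), (2, -3), (1, -3)])
Fold: move[5]->R => RURDDRDL (positions: [(0, 0), (1, 0), (1, 1), (2, 1), (2, 0), (2, -1), (3, -1), (3, -2), (2, -2)])

Answer: (0,0) (1,0) (1,1) (2,1) (2,0) (2,-1) (3,-1) (3,-2) (2,-2)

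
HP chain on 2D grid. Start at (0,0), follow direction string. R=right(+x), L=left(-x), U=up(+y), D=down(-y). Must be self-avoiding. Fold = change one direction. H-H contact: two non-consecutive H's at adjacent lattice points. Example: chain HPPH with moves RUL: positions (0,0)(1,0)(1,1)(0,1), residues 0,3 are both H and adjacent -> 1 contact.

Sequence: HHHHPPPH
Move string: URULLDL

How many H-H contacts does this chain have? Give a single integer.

Positions: [(0, 0), (0, 1), (1, 1), (1, 2), (0, 2), (-1, 2), (-1, 1), (-2, 1)]
No H-H contacts found.

Answer: 0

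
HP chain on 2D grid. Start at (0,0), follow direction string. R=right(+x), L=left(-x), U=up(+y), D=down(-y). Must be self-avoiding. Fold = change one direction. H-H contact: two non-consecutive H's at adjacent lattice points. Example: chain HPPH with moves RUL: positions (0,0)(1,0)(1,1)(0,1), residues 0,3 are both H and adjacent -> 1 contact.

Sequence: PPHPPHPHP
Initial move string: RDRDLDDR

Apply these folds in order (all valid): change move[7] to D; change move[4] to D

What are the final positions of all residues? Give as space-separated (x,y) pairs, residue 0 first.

Answer: (0,0) (1,0) (1,-1) (2,-1) (2,-2) (2,-3) (2,-4) (2,-5) (2,-6)

Derivation:
Initial moves: RDRDLDDR
Fold: move[7]->D => RDRDLDDD (positions: [(0, 0), (1, 0), (1, -1), (2, -1), (2, -2), (1, -2), (1, -3), (1, -4), (1, -5)])
Fold: move[4]->D => RDRDDDDD (positions: [(0, 0), (1, 0), (1, -1), (2, -1), (2, -2), (2, -3), (2, -4), (2, -5), (2, -6)])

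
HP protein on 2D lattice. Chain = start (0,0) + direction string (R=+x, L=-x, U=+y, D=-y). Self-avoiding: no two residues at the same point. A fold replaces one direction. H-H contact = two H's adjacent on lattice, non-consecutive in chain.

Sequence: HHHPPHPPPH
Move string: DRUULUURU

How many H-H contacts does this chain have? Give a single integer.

Positions: [(0, 0), (0, -1), (1, -1), (1, 0), (1, 1), (0, 1), (0, 2), (0, 3), (1, 3), (1, 4)]
H-H contact: residue 0 @(0,0) - residue 5 @(0, 1)

Answer: 1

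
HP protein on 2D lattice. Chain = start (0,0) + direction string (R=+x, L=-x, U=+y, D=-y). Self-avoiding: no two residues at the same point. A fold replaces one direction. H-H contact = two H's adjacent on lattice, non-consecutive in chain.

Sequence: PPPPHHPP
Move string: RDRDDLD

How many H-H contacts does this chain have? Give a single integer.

Answer: 0

Derivation:
Positions: [(0, 0), (1, 0), (1, -1), (2, -1), (2, -2), (2, -3), (1, -3), (1, -4)]
No H-H contacts found.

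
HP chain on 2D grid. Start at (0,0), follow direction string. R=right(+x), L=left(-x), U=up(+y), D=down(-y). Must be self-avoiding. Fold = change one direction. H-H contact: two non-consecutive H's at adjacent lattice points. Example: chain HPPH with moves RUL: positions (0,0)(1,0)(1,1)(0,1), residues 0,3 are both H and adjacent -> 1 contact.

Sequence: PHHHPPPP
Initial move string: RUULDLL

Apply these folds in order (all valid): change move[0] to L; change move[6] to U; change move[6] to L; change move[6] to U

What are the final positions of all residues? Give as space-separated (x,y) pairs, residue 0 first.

Answer: (0,0) (-1,0) (-1,1) (-1,2) (-2,2) (-2,1) (-3,1) (-3,2)

Derivation:
Initial moves: RUULDLL
Fold: move[0]->L => LUULDLL (positions: [(0, 0), (-1, 0), (-1, 1), (-1, 2), (-2, 2), (-2, 1), (-3, 1), (-4, 1)])
Fold: move[6]->U => LUULDLU (positions: [(0, 0), (-1, 0), (-1, 1), (-1, 2), (-2, 2), (-2, 1), (-3, 1), (-3, 2)])
Fold: move[6]->L => LUULDLL (positions: [(0, 0), (-1, 0), (-1, 1), (-1, 2), (-2, 2), (-2, 1), (-3, 1), (-4, 1)])
Fold: move[6]->U => LUULDLU (positions: [(0, 0), (-1, 0), (-1, 1), (-1, 2), (-2, 2), (-2, 1), (-3, 1), (-3, 2)])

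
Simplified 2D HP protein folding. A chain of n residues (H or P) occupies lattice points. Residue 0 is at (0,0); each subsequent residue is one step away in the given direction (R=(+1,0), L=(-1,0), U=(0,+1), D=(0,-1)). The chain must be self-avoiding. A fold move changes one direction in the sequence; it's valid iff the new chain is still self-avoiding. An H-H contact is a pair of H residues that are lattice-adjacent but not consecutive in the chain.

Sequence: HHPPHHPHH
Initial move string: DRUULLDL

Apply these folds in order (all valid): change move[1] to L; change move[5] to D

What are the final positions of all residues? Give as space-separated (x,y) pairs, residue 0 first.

Initial moves: DRUULLDL
Fold: move[1]->L => DLUULLDL (positions: [(0, 0), (0, -1), (-1, -1), (-1, 0), (-1, 1), (-2, 1), (-3, 1), (-3, 0), (-4, 0)])
Fold: move[5]->D => DLUULDDL (positions: [(0, 0), (0, -1), (-1, -1), (-1, 0), (-1, 1), (-2, 1), (-2, 0), (-2, -1), (-3, -1)])

Answer: (0,0) (0,-1) (-1,-1) (-1,0) (-1,1) (-2,1) (-2,0) (-2,-1) (-3,-1)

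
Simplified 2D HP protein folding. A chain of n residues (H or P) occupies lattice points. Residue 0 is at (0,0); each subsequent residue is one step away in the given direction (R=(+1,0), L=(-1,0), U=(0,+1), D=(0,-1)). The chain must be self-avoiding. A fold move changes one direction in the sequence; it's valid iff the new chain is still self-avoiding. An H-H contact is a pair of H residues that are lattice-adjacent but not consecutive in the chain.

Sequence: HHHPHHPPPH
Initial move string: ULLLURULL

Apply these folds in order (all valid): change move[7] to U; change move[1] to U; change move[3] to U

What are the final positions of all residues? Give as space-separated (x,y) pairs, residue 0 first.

Initial moves: ULLLURULL
Fold: move[7]->U => ULLLURUUL (positions: [(0, 0), (0, 1), (-1, 1), (-2, 1), (-3, 1), (-3, 2), (-2, 2), (-2, 3), (-2, 4), (-3, 4)])
Fold: move[1]->U => UULLURUUL (positions: [(0, 0), (0, 1), (0, 2), (-1, 2), (-2, 2), (-2, 3), (-1, 3), (-1, 4), (-1, 5), (-2, 5)])
Fold: move[3]->U => UULUURUUL (positions: [(0, 0), (0, 1), (0, 2), (-1, 2), (-1, 3), (-1, 4), (0, 4), (0, 5), (0, 6), (-1, 6)])

Answer: (0,0) (0,1) (0,2) (-1,2) (-1,3) (-1,4) (0,4) (0,5) (0,6) (-1,6)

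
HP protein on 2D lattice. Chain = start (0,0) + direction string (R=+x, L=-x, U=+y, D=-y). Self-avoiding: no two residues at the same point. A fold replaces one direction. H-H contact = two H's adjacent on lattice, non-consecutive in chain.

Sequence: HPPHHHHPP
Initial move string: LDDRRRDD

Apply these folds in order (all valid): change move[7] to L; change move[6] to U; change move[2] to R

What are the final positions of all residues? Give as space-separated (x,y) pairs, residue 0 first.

Answer: (0,0) (-1,0) (-1,-1) (0,-1) (1,-1) (2,-1) (3,-1) (3,0) (2,0)

Derivation:
Initial moves: LDDRRRDD
Fold: move[7]->L => LDDRRRDL (positions: [(0, 0), (-1, 0), (-1, -1), (-1, -2), (0, -2), (1, -2), (2, -2), (2, -3), (1, -3)])
Fold: move[6]->U => LDDRRRUL (positions: [(0, 0), (-1, 0), (-1, -1), (-1, -2), (0, -2), (1, -2), (2, -2), (2, -1), (1, -1)])
Fold: move[2]->R => LDRRRRUL (positions: [(0, 0), (-1, 0), (-1, -1), (0, -1), (1, -1), (2, -1), (3, -1), (3, 0), (2, 0)])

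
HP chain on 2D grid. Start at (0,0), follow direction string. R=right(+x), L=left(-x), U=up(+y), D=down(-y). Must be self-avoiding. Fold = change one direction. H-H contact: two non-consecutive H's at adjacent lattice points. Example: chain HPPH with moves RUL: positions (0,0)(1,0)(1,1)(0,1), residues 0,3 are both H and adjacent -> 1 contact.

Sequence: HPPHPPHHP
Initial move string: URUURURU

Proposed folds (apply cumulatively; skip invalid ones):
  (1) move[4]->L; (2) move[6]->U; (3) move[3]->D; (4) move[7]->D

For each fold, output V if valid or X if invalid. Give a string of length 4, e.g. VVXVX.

Answer: VVXX

Derivation:
Initial: URUURURU -> [(0, 0), (0, 1), (1, 1), (1, 2), (1, 3), (2, 3), (2, 4), (3, 4), (3, 5)]
Fold 1: move[4]->L => URUULURU VALID
Fold 2: move[6]->U => URUULUUU VALID
Fold 3: move[3]->D => URUDLUUU INVALID (collision), skipped
Fold 4: move[7]->D => URUULUUD INVALID (collision), skipped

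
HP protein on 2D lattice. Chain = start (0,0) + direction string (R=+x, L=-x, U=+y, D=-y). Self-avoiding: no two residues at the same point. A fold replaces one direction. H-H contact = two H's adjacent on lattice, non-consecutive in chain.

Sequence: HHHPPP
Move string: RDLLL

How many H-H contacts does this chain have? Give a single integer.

Positions: [(0, 0), (1, 0), (1, -1), (0, -1), (-1, -1), (-2, -1)]
No H-H contacts found.

Answer: 0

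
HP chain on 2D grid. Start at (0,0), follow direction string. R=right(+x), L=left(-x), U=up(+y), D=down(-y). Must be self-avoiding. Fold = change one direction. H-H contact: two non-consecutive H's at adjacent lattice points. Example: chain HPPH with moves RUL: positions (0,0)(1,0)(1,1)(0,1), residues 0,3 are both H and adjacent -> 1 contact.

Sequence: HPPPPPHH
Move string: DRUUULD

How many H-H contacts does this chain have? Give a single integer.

Positions: [(0, 0), (0, -1), (1, -1), (1, 0), (1, 1), (1, 2), (0, 2), (0, 1)]
H-H contact: residue 0 @(0,0) - residue 7 @(0, 1)

Answer: 1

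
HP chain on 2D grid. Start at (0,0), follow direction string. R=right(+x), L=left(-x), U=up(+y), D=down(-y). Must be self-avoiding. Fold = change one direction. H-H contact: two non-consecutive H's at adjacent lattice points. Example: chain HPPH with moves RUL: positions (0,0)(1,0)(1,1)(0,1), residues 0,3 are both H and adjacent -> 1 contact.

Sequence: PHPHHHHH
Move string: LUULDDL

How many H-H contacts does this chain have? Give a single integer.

Positions: [(0, 0), (-1, 0), (-1, 1), (-1, 2), (-2, 2), (-2, 1), (-2, 0), (-3, 0)]
H-H contact: residue 1 @(-1,0) - residue 6 @(-2, 0)

Answer: 1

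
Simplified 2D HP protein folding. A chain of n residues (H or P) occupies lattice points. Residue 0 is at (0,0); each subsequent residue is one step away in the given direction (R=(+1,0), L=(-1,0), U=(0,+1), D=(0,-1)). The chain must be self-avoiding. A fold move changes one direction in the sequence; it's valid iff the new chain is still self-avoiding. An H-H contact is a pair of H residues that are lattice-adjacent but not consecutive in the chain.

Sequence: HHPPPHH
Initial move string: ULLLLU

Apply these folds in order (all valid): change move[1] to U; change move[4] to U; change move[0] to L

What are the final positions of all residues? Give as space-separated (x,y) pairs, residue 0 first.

Initial moves: ULLLLU
Fold: move[1]->U => UULLLU (positions: [(0, 0), (0, 1), (0, 2), (-1, 2), (-2, 2), (-3, 2), (-3, 3)])
Fold: move[4]->U => UULLUU (positions: [(0, 0), (0, 1), (0, 2), (-1, 2), (-2, 2), (-2, 3), (-2, 4)])
Fold: move[0]->L => LULLUU (positions: [(0, 0), (-1, 0), (-1, 1), (-2, 1), (-3, 1), (-3, 2), (-3, 3)])

Answer: (0,0) (-1,0) (-1,1) (-2,1) (-3,1) (-3,2) (-3,3)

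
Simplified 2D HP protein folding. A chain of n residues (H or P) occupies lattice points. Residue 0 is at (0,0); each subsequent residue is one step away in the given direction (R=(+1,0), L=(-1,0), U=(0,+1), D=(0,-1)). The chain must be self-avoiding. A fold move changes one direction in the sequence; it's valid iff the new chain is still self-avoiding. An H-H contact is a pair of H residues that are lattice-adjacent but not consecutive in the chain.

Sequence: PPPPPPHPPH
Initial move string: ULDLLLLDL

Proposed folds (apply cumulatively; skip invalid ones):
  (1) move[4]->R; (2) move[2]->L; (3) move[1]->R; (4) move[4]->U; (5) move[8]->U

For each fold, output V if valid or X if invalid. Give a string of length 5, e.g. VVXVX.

Initial: ULDLLLLDL -> [(0, 0), (0, 1), (-1, 1), (-1, 0), (-2, 0), (-3, 0), (-4, 0), (-5, 0), (-5, -1), (-6, -1)]
Fold 1: move[4]->R => ULDLRLLDL INVALID (collision), skipped
Fold 2: move[2]->L => ULLLLLLDL VALID
Fold 3: move[1]->R => URLLLLLDL INVALID (collision), skipped
Fold 4: move[4]->U => ULLLULLDL VALID
Fold 5: move[8]->U => ULLLULLDU INVALID (collision), skipped

Answer: XVXVX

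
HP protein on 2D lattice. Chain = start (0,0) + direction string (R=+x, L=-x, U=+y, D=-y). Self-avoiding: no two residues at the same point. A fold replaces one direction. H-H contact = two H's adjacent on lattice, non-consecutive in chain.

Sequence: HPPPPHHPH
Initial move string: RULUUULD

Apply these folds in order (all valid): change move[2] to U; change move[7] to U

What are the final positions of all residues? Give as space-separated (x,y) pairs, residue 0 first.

Answer: (0,0) (1,0) (1,1) (1,2) (1,3) (1,4) (1,5) (0,5) (0,6)

Derivation:
Initial moves: RULUUULD
Fold: move[2]->U => RUUUUULD (positions: [(0, 0), (1, 0), (1, 1), (1, 2), (1, 3), (1, 4), (1, 5), (0, 5), (0, 4)])
Fold: move[7]->U => RUUUUULU (positions: [(0, 0), (1, 0), (1, 1), (1, 2), (1, 3), (1, 4), (1, 5), (0, 5), (0, 6)])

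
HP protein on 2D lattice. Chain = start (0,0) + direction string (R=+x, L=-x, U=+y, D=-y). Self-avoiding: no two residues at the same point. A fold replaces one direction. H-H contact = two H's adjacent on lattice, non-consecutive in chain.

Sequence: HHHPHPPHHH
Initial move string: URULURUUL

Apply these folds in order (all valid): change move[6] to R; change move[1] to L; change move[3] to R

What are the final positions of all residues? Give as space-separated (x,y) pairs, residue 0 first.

Answer: (0,0) (0,1) (-1,1) (-1,2) (0,2) (0,3) (1,3) (2,3) (2,4) (1,4)

Derivation:
Initial moves: URULURUUL
Fold: move[6]->R => URULURRUL (positions: [(0, 0), (0, 1), (1, 1), (1, 2), (0, 2), (0, 3), (1, 3), (2, 3), (2, 4), (1, 4)])
Fold: move[1]->L => ULULURRUL (positions: [(0, 0), (0, 1), (-1, 1), (-1, 2), (-2, 2), (-2, 3), (-1, 3), (0, 3), (0, 4), (-1, 4)])
Fold: move[3]->R => ULURURRUL (positions: [(0, 0), (0, 1), (-1, 1), (-1, 2), (0, 2), (0, 3), (1, 3), (2, 3), (2, 4), (1, 4)])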